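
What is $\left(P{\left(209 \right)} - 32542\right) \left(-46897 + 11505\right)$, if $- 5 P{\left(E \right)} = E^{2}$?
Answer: $\frac{7304590272}{5} \approx 1.4609 \cdot 10^{9}$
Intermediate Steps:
$P{\left(E \right)} = - \frac{E^{2}}{5}$
$\left(P{\left(209 \right)} - 32542\right) \left(-46897 + 11505\right) = \left(- \frac{209^{2}}{5} - 32542\right) \left(-46897 + 11505\right) = \left(\left(- \frac{1}{5}\right) 43681 - 32542\right) \left(-35392\right) = \left(- \frac{43681}{5} - 32542\right) \left(-35392\right) = \left(- \frac{206391}{5}\right) \left(-35392\right) = \frac{7304590272}{5}$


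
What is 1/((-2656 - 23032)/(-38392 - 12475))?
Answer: 50867/25688 ≈ 1.9802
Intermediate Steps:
1/((-2656 - 23032)/(-38392 - 12475)) = 1/(-25688/(-50867)) = 1/(-25688*(-1/50867)) = 1/(25688/50867) = 50867/25688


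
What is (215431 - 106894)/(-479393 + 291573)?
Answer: -108537/187820 ≈ -0.57788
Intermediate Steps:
(215431 - 106894)/(-479393 + 291573) = 108537/(-187820) = 108537*(-1/187820) = -108537/187820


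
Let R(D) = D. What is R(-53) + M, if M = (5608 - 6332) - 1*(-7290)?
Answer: 6513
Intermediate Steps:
M = 6566 (M = -724 + 7290 = 6566)
R(-53) + M = -53 + 6566 = 6513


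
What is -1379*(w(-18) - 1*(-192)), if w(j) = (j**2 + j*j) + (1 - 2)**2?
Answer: -1159739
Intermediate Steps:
w(j) = 1 + 2*j**2 (w(j) = (j**2 + j**2) + (-1)**2 = 2*j**2 + 1 = 1 + 2*j**2)
-1379*(w(-18) - 1*(-192)) = -1379*((1 + 2*(-18)**2) - 1*(-192)) = -1379*((1 + 2*324) + 192) = -1379*((1 + 648) + 192) = -1379*(649 + 192) = -1379*841 = -1159739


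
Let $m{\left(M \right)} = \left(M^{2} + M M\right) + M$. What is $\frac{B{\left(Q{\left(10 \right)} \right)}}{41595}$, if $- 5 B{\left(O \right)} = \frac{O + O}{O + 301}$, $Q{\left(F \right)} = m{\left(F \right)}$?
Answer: $- \frac{4}{1012145} \approx -3.952 \cdot 10^{-6}$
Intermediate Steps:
$m{\left(M \right)} = M + 2 M^{2}$ ($m{\left(M \right)} = \left(M^{2} + M^{2}\right) + M = 2 M^{2} + M = M + 2 M^{2}$)
$Q{\left(F \right)} = F \left(1 + 2 F\right)$
$B{\left(O \right)} = - \frac{2 O}{5 \left(301 + O\right)}$ ($B{\left(O \right)} = - \frac{\left(O + O\right) \frac{1}{O + 301}}{5} = - \frac{2 O \frac{1}{301 + O}}{5} = - \frac{2 O}{5 \left(301 + O\right)}$)
$\frac{B{\left(Q{\left(10 \right)} \right)}}{41595} = \frac{\left(-2\right) 10 \left(1 + 2 \cdot 10\right) \frac{1}{1505 + 5 \cdot 10 \left(1 + 2 \cdot 10\right)}}{41595} = - \frac{2 \cdot 10 \left(1 + 20\right)}{1505 + 5 \cdot 10 \left(1 + 20\right)} \frac{1}{41595} = - \frac{2 \cdot 10 \cdot 21}{1505 + 5 \cdot 10 \cdot 21} \cdot \frac{1}{41595} = \left(-2\right) 210 \frac{1}{1505 + 5 \cdot 210} \cdot \frac{1}{41595} = \left(-2\right) 210 \frac{1}{1505 + 1050} \cdot \frac{1}{41595} = \left(-2\right) 210 \cdot \frac{1}{2555} \cdot \frac{1}{41595} = \left(- \frac{12}{73}\right) \frac{1}{41595} = - \frac{4}{1012145}$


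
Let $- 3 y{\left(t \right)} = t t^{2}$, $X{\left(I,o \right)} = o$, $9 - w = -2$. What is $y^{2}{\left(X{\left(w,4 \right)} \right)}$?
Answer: $\frac{4096}{9} \approx 455.11$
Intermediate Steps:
$w = 11$ ($w = 9 - -2 = 9 + 2 = 11$)
$y{\left(t \right)} = - \frac{t^{3}}{3}$ ($y{\left(t \right)} = - \frac{t t^{2}}{3} = - \frac{t^{3}}{3}$)
$y^{2}{\left(X{\left(w,4 \right)} \right)} = \left(- \frac{4^{3}}{3}\right)^{2} = \left(\left(- \frac{1}{3}\right) 64\right)^{2} = \left(- \frac{64}{3}\right)^{2} = \frac{4096}{9}$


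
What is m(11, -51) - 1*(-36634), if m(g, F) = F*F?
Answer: 39235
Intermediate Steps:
m(g, F) = F²
m(11, -51) - 1*(-36634) = (-51)² - 1*(-36634) = 2601 + 36634 = 39235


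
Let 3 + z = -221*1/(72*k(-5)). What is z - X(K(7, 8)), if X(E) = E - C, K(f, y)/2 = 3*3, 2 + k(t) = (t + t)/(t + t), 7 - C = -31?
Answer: 1445/72 ≈ 20.069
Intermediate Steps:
C = 38 (C = 7 - 1*(-31) = 7 + 31 = 38)
k(t) = -1 (k(t) = -2 + (t + t)/(t + t) = -2 + (2*t)/((2*t)) = -2 + (2*t)*(1/(2*t)) = -2 + 1 = -1)
K(f, y) = 18 (K(f, y) = 2*(3*3) = 2*9 = 18)
X(E) = -38 + E (X(E) = E - 1*38 = E - 38 = -38 + E)
z = 5/72 (z = -3 - 221/((9*8)*(-1)) = -3 - 221/(72*(-1)) = -3 - 221/(-72) = -3 - 221*(-1/72) = -3 + 221/72 = 5/72 ≈ 0.069444)
z - X(K(7, 8)) = 5/72 - (-38 + 18) = 5/72 - 1*(-20) = 5/72 + 20 = 1445/72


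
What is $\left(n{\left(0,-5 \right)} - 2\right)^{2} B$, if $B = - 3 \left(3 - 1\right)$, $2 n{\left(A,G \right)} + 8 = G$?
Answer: $- \frac{867}{2} \approx -433.5$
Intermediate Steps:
$n{\left(A,G \right)} = -4 + \frac{G}{2}$
$B = -6$ ($B = \left(-3\right) 2 = -6$)
$\left(n{\left(0,-5 \right)} - 2\right)^{2} B = \left(\left(-4 + \frac{1}{2} \left(-5\right)\right) - 2\right)^{2} \left(-6\right) = \left(\left(-4 - \frac{5}{2}\right) - 2\right)^{2} \left(-6\right) = \left(- \frac{13}{2} - 2\right)^{2} \left(-6\right) = \left(- \frac{17}{2}\right)^{2} \left(-6\right) = \frac{289}{4} \left(-6\right) = - \frac{867}{2}$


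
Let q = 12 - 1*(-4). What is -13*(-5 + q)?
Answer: -143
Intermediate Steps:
q = 16 (q = 12 + 4 = 16)
-13*(-5 + q) = -13*(-5 + 16) = -13*11 = -143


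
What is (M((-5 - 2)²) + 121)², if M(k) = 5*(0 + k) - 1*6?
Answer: 129600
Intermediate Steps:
M(k) = -6 + 5*k (M(k) = 5*k - 6 = -6 + 5*k)
(M((-5 - 2)²) + 121)² = ((-6 + 5*(-5 - 2)²) + 121)² = ((-6 + 5*(-7)²) + 121)² = ((-6 + 5*49) + 121)² = ((-6 + 245) + 121)² = (239 + 121)² = 360² = 129600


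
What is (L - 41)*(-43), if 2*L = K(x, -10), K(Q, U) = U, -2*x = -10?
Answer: 1978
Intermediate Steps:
x = 5 (x = -1/2*(-10) = 5)
L = -5 (L = (1/2)*(-10) = -5)
(L - 41)*(-43) = (-5 - 41)*(-43) = -46*(-43) = 1978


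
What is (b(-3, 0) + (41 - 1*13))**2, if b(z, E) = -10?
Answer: 324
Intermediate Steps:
(b(-3, 0) + (41 - 1*13))**2 = (-10 + (41 - 1*13))**2 = (-10 + (41 - 13))**2 = (-10 + 28)**2 = 18**2 = 324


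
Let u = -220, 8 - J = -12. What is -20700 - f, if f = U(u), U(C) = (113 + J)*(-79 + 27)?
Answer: -13784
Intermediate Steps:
J = 20 (J = 8 - 1*(-12) = 8 + 12 = 20)
U(C) = -6916 (U(C) = (113 + 20)*(-79 + 27) = 133*(-52) = -6916)
f = -6916
-20700 - f = -20700 - 1*(-6916) = -20700 + 6916 = -13784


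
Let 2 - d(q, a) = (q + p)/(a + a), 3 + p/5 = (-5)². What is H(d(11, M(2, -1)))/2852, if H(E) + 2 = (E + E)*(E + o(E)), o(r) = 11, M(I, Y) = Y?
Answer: 18371/5704 ≈ 3.2207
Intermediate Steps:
p = 110 (p = -15 + 5*(-5)² = -15 + 5*25 = -15 + 125 = 110)
d(q, a) = 2 - (110 + q)/(2*a) (d(q, a) = 2 - (q + 110)/(a + a) = 2 - (110 + q)/(2*a))
H(E) = -2 + 2*E*(11 + E) (H(E) = -2 + (E + E)*(E + 11) = -2 + (2*E)*(11 + E) = -2 + 2*E*(11 + E))
H(d(11, M(2, -1)))/2852 = (-2 + 2*((½)*(-110 - 1*11 + 4*(-1))/(-1))² + 22*((½)*(-110 - 1*11 + 4*(-1))/(-1)))/2852 = (-2 + 2*((½)*(-1)*(-110 - 11 - 4))² + 22*((½)*(-1)*(-110 - 11 - 4)))*(1/2852) = (-2 + 2*((½)*(-1)*(-125))² + 22*((½)*(-1)*(-125)))*(1/2852) = (-2 + 2*(125/2)² + 22*(125/2))*(1/2852) = (-2 + 2*(15625/4) + 1375)*(1/2852) = (-2 + 15625/2 + 1375)*(1/2852) = (18371/2)*(1/2852) = 18371/5704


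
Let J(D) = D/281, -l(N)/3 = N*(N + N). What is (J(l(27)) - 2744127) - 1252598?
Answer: -1123084099/281 ≈ -3.9967e+6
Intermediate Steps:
l(N) = -6*N² (l(N) = -3*N*(N + N) = -3*N*2*N = -6*N²)
J(D) = D/281 (J(D) = D*(1/281) = D/281)
(J(l(27)) - 2744127) - 1252598 = ((-6*27²)/281 - 2744127) - 1252598 = ((-6*729)/281 - 2744127) - 1252598 = ((1/281)*(-4374) - 2744127) - 1252598 = (-4374/281 - 2744127) - 1252598 = -771104061/281 - 1252598 = -1123084099/281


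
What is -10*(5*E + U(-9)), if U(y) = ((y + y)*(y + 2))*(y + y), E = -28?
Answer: 24080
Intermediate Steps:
U(y) = 4*y²*(2 + y) (U(y) = ((2*y)*(2 + y))*(2*y) = (2*y*(2 + y))*(2*y) = 4*y²*(2 + y))
-10*(5*E + U(-9)) = -10*(5*(-28) + 4*(-9)²*(2 - 9)) = -10*(-140 + 4*81*(-7)) = -10*(-140 - 2268) = -10*(-2408) = 24080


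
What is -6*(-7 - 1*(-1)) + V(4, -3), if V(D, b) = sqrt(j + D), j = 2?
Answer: 36 + sqrt(6) ≈ 38.449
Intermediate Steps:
V(D, b) = sqrt(2 + D)
-6*(-7 - 1*(-1)) + V(4, -3) = -6*(-7 - 1*(-1)) + sqrt(2 + 4) = -6*(-7 + 1) + sqrt(6) = -6*(-6) + sqrt(6) = 36 + sqrt(6)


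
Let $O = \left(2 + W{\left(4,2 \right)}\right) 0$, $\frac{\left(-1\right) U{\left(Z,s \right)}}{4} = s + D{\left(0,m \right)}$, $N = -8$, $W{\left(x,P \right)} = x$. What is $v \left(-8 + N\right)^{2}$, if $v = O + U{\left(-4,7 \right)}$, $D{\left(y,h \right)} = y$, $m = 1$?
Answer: $-7168$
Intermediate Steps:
$U{\left(Z,s \right)} = - 4 s$ ($U{\left(Z,s \right)} = - 4 \left(s + 0\right) = - 4 s$)
$O = 0$ ($O = \left(2 + 4\right) 0 = 6 \cdot 0 = 0$)
$v = -28$ ($v = 0 - 28 = -28$)
$v \left(-8 + N\right)^{2} = - 28 \left(-8 - 8\right)^{2} = - 28 \left(-16\right)^{2} = \left(-28\right) 256 = -7168$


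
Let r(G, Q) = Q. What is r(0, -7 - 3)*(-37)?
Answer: 370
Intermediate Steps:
r(0, -7 - 3)*(-37) = (-7 - 3)*(-37) = -10*(-37) = 370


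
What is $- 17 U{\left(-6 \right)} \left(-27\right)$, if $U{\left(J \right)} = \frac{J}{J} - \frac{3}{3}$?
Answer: $0$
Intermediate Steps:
$U{\left(J \right)} = 0$ ($U{\left(J \right)} = 1 - 1 = 0$)
$- 17 U{\left(-6 \right)} \left(-27\right) = \left(-17\right) 0 \left(-27\right) = 0 \left(-27\right) = 0$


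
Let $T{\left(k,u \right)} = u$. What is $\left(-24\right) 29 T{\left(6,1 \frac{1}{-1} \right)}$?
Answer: $696$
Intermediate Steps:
$\left(-24\right) 29 T{\left(6,1 \frac{1}{-1} \right)} = \left(-24\right) 29 \cdot 1 \frac{1}{-1} = - 696 \cdot 1 \left(-1\right) = \left(-696\right) \left(-1\right) = 696$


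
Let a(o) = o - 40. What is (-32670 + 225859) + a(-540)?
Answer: 192609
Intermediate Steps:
a(o) = -40 + o
(-32670 + 225859) + a(-540) = (-32670 + 225859) + (-40 - 540) = 193189 - 580 = 192609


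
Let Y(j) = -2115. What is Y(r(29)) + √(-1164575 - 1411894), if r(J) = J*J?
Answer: -2115 + 7*I*√52581 ≈ -2115.0 + 1605.1*I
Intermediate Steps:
r(J) = J²
Y(r(29)) + √(-1164575 - 1411894) = -2115 + √(-1164575 - 1411894) = -2115 + √(-2576469) = -2115 + 7*I*√52581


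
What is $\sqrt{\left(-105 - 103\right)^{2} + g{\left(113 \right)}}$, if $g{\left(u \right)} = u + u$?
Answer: $\sqrt{43490} \approx 208.54$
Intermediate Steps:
$g{\left(u \right)} = 2 u$
$\sqrt{\left(-105 - 103\right)^{2} + g{\left(113 \right)}} = \sqrt{\left(-105 - 103\right)^{2} + 2 \cdot 113} = \sqrt{\left(-208\right)^{2} + 226} = \sqrt{43264 + 226} = \sqrt{43490}$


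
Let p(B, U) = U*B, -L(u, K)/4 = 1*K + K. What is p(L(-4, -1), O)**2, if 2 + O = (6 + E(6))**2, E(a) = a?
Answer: 1290496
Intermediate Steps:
L(u, K) = -8*K (L(u, K) = -4*(1*K + K) = -4*(K + K) = -8*K)
O = 142 (O = -2 + (6 + 6)**2 = -2 + 12**2 = -2 + 144 = 142)
p(B, U) = B*U
p(L(-4, -1), O)**2 = (-8*(-1)*142)**2 = (8*142)**2 = 1136**2 = 1290496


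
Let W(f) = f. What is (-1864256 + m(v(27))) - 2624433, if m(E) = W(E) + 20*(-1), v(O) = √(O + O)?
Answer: -4488709 + 3*√6 ≈ -4.4887e+6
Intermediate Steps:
v(O) = √2*√O (v(O) = √(2*O) = √2*√O)
m(E) = -20 + E (m(E) = E + 20*(-1) = E - 20 = -20 + E)
(-1864256 + m(v(27))) - 2624433 = (-1864256 + (-20 + √2*√27)) - 2624433 = (-1864256 + (-20 + √2*(3*√3))) - 2624433 = (-1864256 + (-20 + 3*√6)) - 2624433 = (-1864276 + 3*√6) - 2624433 = -4488709 + 3*√6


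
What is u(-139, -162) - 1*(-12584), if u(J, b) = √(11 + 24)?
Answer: 12584 + √35 ≈ 12590.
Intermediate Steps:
u(J, b) = √35
u(-139, -162) - 1*(-12584) = √35 - 1*(-12584) = √35 + 12584 = 12584 + √35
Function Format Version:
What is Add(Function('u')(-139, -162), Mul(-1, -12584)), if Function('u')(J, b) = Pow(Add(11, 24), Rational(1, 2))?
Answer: Add(12584, Pow(35, Rational(1, 2))) ≈ 12590.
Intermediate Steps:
Function('u')(J, b) = Pow(35, Rational(1, 2))
Add(Function('u')(-139, -162), Mul(-1, -12584)) = Add(Pow(35, Rational(1, 2)), Mul(-1, -12584)) = Add(Pow(35, Rational(1, 2)), 12584) = Add(12584, Pow(35, Rational(1, 2)))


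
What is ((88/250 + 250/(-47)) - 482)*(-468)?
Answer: 1338916176/5875 ≈ 2.2790e+5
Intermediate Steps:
((88/250 + 250/(-47)) - 482)*(-468) = ((88*(1/250) + 250*(-1/47)) - 482)*(-468) = ((44/125 - 250/47) - 482)*(-468) = (-29182/5875 - 482)*(-468) = -2860932/5875*(-468) = 1338916176/5875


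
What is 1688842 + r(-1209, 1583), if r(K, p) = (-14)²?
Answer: 1689038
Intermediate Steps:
r(K, p) = 196
1688842 + r(-1209, 1583) = 1688842 + 196 = 1689038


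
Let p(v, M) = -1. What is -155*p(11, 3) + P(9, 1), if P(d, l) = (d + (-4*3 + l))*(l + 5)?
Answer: 143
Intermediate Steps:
P(d, l) = (5 + l)*(-12 + d + l) (P(d, l) = (d + (-12 + l))*(5 + l) = (-12 + d + l)*(5 + l) = (5 + l)*(-12 + d + l))
-155*p(11, 3) + P(9, 1) = -155*(-1) + (-60 + 1**2 - 7*1 + 5*9 + 9*1) = 155 + (-60 + 1 - 7 + 45 + 9) = 155 - 12 = 143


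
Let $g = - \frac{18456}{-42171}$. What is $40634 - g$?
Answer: $\frac{571185986}{14057} \approx 40634.0$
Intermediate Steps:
$g = \frac{6152}{14057}$ ($g = \left(-18456\right) \left(- \frac{1}{42171}\right) = \frac{6152}{14057} \approx 0.43765$)
$40634 - g = 40634 - \frac{6152}{14057} = \frac{571185986}{14057}$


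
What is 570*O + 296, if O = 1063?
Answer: 606206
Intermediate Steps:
570*O + 296 = 570*1063 + 296 = 605910 + 296 = 606206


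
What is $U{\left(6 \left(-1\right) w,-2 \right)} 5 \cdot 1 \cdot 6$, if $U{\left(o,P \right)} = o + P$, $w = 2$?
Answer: $-420$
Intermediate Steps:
$U{\left(o,P \right)} = P + o$
$U{\left(6 \left(-1\right) w,-2 \right)} 5 \cdot 1 \cdot 6 = \left(-2 + 6 \left(-1\right) 2\right) 5 \cdot 1 \cdot 6 = \left(-2 - 12\right) 5 \cdot 6 = \left(-2 - 12\right) 30 = \left(-14\right) 30 = -420$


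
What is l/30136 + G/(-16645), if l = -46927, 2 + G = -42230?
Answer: 491603637/501613720 ≈ 0.98004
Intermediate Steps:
G = -42232 (G = -2 - 42230 = -42232)
l/30136 + G/(-16645) = -46927/30136 - 42232/(-16645) = -46927*1/30136 - 42232*(-1/16645) = -46927/30136 + 42232/16645 = 491603637/501613720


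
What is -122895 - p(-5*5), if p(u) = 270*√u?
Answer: -122895 - 1350*I ≈ -1.229e+5 - 1350.0*I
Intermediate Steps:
-122895 - p(-5*5) = -122895 - 270*√(-5*5) = -122895 - 270*√(-25) = -122895 - 270*5*I = -122895 - 1350*I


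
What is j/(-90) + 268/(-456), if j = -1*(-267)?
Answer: -1013/285 ≈ -3.5544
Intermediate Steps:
j = 267
j/(-90) + 268/(-456) = 267/(-90) + 268/(-456) = 267*(-1/90) + 268*(-1/456) = -89/30 - 67/114 = -1013/285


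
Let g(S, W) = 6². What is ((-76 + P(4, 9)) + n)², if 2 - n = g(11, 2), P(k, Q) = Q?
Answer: 10201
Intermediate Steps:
g(S, W) = 36
n = -34 (n = 2 - 1*36 = 2 - 36 = -34)
((-76 + P(4, 9)) + n)² = ((-76 + 9) - 34)² = (-67 - 34)² = (-101)² = 10201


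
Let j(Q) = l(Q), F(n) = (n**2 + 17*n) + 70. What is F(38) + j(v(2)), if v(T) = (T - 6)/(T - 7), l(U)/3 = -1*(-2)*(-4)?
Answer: 2136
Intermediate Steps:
F(n) = 70 + n**2 + 17*n
l(U) = -24 (l(U) = 3*(-1*(-2)*(-4)) = 3*(2*(-4)) = 3*(-8) = -24)
v(T) = (-6 + T)/(-7 + T)
j(Q) = -24
F(38) + j(v(2)) = (70 + 38**2 + 17*38) - 24 = (70 + 1444 + 646) - 24 = 2160 - 24 = 2136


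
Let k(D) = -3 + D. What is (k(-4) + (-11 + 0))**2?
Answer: 324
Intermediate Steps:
(k(-4) + (-11 + 0))**2 = ((-3 - 4) + (-11 + 0))**2 = (-7 - 11)**2 = (-18)**2 = 324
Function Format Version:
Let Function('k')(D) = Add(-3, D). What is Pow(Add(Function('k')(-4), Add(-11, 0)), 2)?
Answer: 324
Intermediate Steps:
Pow(Add(Function('k')(-4), Add(-11, 0)), 2) = Pow(Add(Add(-3, -4), Add(-11, 0)), 2) = Pow(Add(-7, -11), 2) = Pow(-18, 2) = 324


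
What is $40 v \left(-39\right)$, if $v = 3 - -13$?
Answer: $-24960$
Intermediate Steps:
$v = 16$ ($v = 3 + 13 = 16$)
$40 v \left(-39\right) = 40 \cdot 16 \left(-39\right) = 640 \left(-39\right) = -24960$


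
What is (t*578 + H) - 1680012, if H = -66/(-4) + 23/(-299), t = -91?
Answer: -45047433/26 ≈ -1.7326e+6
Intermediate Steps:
H = 427/26 (H = -66*(-¼) + 23*(-1/299) = 33/2 - 1/13 = 427/26 ≈ 16.423)
(t*578 + H) - 1680012 = (-91*578 + 427/26) - 1680012 = (-52598 + 427/26) - 1680012 = -1367121/26 - 1680012 = -45047433/26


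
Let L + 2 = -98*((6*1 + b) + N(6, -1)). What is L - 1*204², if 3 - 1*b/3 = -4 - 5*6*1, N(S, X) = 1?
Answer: -53182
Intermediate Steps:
b = 111 (b = 9 - 3*(-4 - 5*6*1) = 9 - 3*(-4 - 30*1) = 9 - 3*(-4 - 30) = 9 - 3*(-34) = 9 + 102 = 111)
L = -11566 (L = -2 - 98*((6*1 + 111) + 1) = -2 - 98*((6 + 111) + 1) = -2 - 98*(117 + 1) = -2 - 98*118 = -2 - 11564 = -11566)
L - 1*204² = -11566 - 1*204² = -11566 - 1*41616 = -11566 - 41616 = -53182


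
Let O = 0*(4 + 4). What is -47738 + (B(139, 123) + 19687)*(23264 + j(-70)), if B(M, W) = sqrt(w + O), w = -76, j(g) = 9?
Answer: 458127813 + 46546*I*sqrt(19) ≈ 4.5813e+8 + 2.0289e+5*I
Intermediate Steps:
O = 0 (O = 0*8 = 0)
B(M, W) = 2*I*sqrt(19) (B(M, W) = sqrt(-76 + 0) = sqrt(-76) = 2*I*sqrt(19))
-47738 + (B(139, 123) + 19687)*(23264 + j(-70)) = -47738 + (2*I*sqrt(19) + 19687)*(23264 + 9) = -47738 + (19687 + 2*I*sqrt(19))*23273 = -47738 + (458175551 + 46546*I*sqrt(19)) = 458127813 + 46546*I*sqrt(19)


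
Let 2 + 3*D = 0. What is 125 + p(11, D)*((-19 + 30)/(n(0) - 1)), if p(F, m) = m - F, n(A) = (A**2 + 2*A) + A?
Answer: 760/3 ≈ 253.33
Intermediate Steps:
n(A) = A**2 + 3*A
D = -2/3 (D = -2/3 + (1/3)*0 = -2/3 + 0 = -2/3 ≈ -0.66667)
125 + p(11, D)*((-19 + 30)/(n(0) - 1)) = 125 + (-2/3 - 1*11)*((-19 + 30)/(0*(3 + 0) - 1)) = 125 + (-2/3 - 11)*(11/(0*3 - 1)) = 125 - 385/(3*(0 - 1)) = 125 - 385/(3*(-1)) = 125 - 385*(-1)/3 = 125 - 35/3*(-11) = 125 + 385/3 = 760/3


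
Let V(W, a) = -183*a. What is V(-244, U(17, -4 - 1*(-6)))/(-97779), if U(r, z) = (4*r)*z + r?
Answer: 9333/32593 ≈ 0.28635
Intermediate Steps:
U(r, z) = r + 4*r*z (U(r, z) = 4*r*z + r = r + 4*r*z)
V(-244, U(17, -4 - 1*(-6)))/(-97779) = -3111*(1 + 4*(-4 - 1*(-6)))/(-97779) = -3111*(1 + 4*(-4 + 6))*(-1/97779) = -3111*(1 + 4*2)*(-1/97779) = -3111*(1 + 8)*(-1/97779) = -3111*9*(-1/97779) = -183*153*(-1/97779) = -27999*(-1/97779) = 9333/32593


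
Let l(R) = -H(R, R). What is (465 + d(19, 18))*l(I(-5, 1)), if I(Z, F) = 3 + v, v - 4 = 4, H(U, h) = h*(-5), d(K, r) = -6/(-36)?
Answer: 153505/6 ≈ 25584.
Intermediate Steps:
d(K, r) = ⅙ (d(K, r) = -6*(-1/36) = ⅙)
H(U, h) = -5*h
v = 8 (v = 4 + 4 = 8)
I(Z, F) = 11 (I(Z, F) = 3 + 8 = 11)
l(R) = 5*R (l(R) = -(-5)*R = 5*R)
(465 + d(19, 18))*l(I(-5, 1)) = (465 + ⅙)*(5*11) = (2791/6)*55 = 153505/6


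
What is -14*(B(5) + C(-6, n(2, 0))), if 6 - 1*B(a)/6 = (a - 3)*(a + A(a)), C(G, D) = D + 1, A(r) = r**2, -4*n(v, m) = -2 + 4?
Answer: 4529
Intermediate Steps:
n(v, m) = -1/2 (n(v, m) = -(-2 + 4)/4 = -1/4*2 = -1/2)
C(G, D) = 1 + D
B(a) = 36 - 6*(-3 + a)*(a + a**2) (B(a) = 36 - 6*(a - 3)*(a + a**2) = 36 - 6*(-3 + a)*(a + a**2))
-14*(B(5) + C(-6, n(2, 0))) = -14*((36 - 6*5**3 + 12*5**2 + 18*5) + (1 - 1/2)) = -14*((36 - 6*125 + 12*25 + 90) + 1/2) = -14*((36 - 750 + 300 + 90) + 1/2) = -14*(-324 + 1/2) = -14*(-647/2) = 4529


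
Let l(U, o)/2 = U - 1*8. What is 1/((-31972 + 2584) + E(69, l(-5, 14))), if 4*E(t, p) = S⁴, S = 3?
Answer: -4/117471 ≈ -3.4051e-5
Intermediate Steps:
l(U, o) = -16 + 2*U (l(U, o) = 2*(U - 1*8) = 2*(U - 8) = 2*(-8 + U) = -16 + 2*U)
E(t, p) = 81/4 (E(t, p) = (¼)*3⁴ = (¼)*81 = 81/4)
1/((-31972 + 2584) + E(69, l(-5, 14))) = 1/((-31972 + 2584) + 81/4) = 1/(-29388 + 81/4) = 1/(-117471/4) = -4/117471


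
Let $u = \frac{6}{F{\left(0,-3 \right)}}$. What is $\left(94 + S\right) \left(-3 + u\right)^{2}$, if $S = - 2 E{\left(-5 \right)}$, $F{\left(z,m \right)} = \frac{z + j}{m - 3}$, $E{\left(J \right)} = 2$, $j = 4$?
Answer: $12960$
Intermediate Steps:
$F{\left(z,m \right)} = \frac{4 + z}{-3 + m}$ ($F{\left(z,m \right)} = \frac{z + 4}{m - 3} = \frac{4 + z}{-3 + m}$)
$S = -4$ ($S = \left(-2\right) 2 = -4$)
$u = -9$ ($u = \frac{6}{\frac{1}{-3 - 3} \left(4 + 0\right)} = \frac{6}{\frac{1}{-6} \cdot 4} = \frac{6}{\left(- \frac{1}{6}\right) 4} = \frac{6}{- \frac{2}{3}} = 6 \left(- \frac{3}{2}\right) = -9$)
$\left(94 + S\right) \left(-3 + u\right)^{2} = \left(94 - 4\right) \left(-3 - 9\right)^{2} = 90 \left(-12\right)^{2} = 90 \cdot 144 = 12960$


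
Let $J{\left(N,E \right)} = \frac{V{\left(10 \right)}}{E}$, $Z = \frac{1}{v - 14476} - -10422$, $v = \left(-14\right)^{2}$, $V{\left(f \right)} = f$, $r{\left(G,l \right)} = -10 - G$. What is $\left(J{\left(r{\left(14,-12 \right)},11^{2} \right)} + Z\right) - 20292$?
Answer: $- \frac{17054032921}{1727880} \approx -9869.9$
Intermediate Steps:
$v = 196$
$Z = \frac{148826159}{14280}$ ($Z = \frac{1}{196 - 14476} - -10422 = \frac{1}{-14280} + 10422 = - \frac{1}{14280} + 10422 = \frac{148826159}{14280} \approx 10422.0$)
$J{\left(N,E \right)} = \frac{10}{E}$
$\left(J{\left(r{\left(14,-12 \right)},11^{2} \right)} + Z\right) - 20292 = \left(\frac{10}{11^{2}} + \frac{148826159}{14280}\right) - 20292 = \left(\frac{10}{121} + \frac{148826159}{14280}\right) - 20292 = \frac{18008108039}{1727880} - 20292 = - \frac{17054032921}{1727880}$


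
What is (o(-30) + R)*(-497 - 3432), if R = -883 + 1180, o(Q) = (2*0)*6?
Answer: -1166913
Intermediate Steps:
o(Q) = 0 (o(Q) = 0*6 = 0)
R = 297
(o(-30) + R)*(-497 - 3432) = (0 + 297)*(-497 - 3432) = 297*(-3929) = -1166913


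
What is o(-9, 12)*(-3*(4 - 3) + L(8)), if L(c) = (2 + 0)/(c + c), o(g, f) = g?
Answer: 207/8 ≈ 25.875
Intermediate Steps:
L(c) = 1/c (L(c) = 2/((2*c)) = 2*(1/(2*c)) = 1/c)
o(-9, 12)*(-3*(4 - 3) + L(8)) = -9*(-3*(4 - 3) + 1/8) = -9*(-3*1 + ⅛) = -9*(-3 + ⅛) = -9*(-23/8) = 207/8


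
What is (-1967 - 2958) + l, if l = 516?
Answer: -4409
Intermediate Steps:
(-1967 - 2958) + l = (-1967 - 2958) + 516 = -4925 + 516 = -4409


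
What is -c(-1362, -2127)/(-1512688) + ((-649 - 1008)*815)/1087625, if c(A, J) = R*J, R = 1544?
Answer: -140366832101/41130932150 ≈ -3.4127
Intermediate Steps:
c(A, J) = 1544*J
-c(-1362, -2127)/(-1512688) + ((-649 - 1008)*815)/1087625 = -1544*(-2127)/(-1512688) + ((-649 - 1008)*815)/1087625 = -1*(-3284088)*(-1/1512688) - 1657*815*(1/1087625) = 3284088*(-1/1512688) - 1350455*1/1087625 = -410511/189086 - 270091/217525 = -140366832101/41130932150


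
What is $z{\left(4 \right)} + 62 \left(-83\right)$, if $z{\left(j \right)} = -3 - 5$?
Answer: $-5154$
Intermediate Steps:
$z{\left(j \right)} = -8$ ($z{\left(j \right)} = -3 - 5 = -8$)
$z{\left(4 \right)} + 62 \left(-83\right) = -8 + 62 \left(-83\right) = -8 - 5146 = -5154$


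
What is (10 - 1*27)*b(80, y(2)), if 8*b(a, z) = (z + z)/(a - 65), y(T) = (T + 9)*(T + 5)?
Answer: -1309/60 ≈ -21.817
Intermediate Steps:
y(T) = (5 + T)*(9 + T) (y(T) = (9 + T)*(5 + T) = (5 + T)*(9 + T))
b(a, z) = z/(4*(-65 + a)) (b(a, z) = ((z + z)/(a - 65))/8 = ((2*z)/(-65 + a))/8 = (2*z/(-65 + a))/8 = z/(4*(-65 + a)))
(10 - 1*27)*b(80, y(2)) = (10 - 1*27)*((45 + 2**2 + 14*2)/(4*(-65 + 80))) = (10 - 27)*((1/4)*(45 + 4 + 28)/15) = -17*77/(4*15) = -17*77/60 = -1309/60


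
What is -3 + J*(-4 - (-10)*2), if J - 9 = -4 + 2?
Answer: 109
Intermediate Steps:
J = 7 (J = 9 + (-4 + 2) = 9 - 2 = 7)
-3 + J*(-4 - (-10)*2) = -3 + 7*(-4 - (-10)*2) = -3 + 7*(-4 - 2*(-10)) = -3 + 7*(-4 + 20) = -3 + 7*16 = -3 + 112 = 109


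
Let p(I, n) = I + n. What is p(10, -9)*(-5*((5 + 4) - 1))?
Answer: -40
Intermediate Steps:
p(10, -9)*(-5*((5 + 4) - 1)) = (10 - 9)*(-5*((5 + 4) - 1)) = 1*(-5*(9 - 1)) = 1*(-5*8) = 1*(-40) = -40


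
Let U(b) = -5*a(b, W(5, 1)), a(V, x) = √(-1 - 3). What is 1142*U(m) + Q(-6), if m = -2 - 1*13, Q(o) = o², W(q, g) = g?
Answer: 36 - 11420*I ≈ 36.0 - 11420.0*I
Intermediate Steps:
m = -15 (m = -2 - 13 = -15)
a(V, x) = 2*I (a(V, x) = √(-4) = 2*I)
U(b) = -10*I
1142*U(m) + Q(-6) = 1142*(-10*I) + (-6)² = -11420*I + 36 = 36 - 11420*I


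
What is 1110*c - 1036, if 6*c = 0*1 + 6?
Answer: 74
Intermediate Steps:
c = 1 (c = (0*1 + 6)/6 = (0 + 6)/6 = (1/6)*6 = 1)
1110*c - 1036 = 1110*1 - 1036 = 1110 - 1036 = 74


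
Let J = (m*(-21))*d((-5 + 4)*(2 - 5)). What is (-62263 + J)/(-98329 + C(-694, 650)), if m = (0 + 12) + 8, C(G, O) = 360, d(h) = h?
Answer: 63523/97969 ≈ 0.64840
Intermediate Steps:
m = 20 (m = 12 + 8 = 20)
J = -1260 (J = (20*(-21))*((-5 + 4)*(2 - 5)) = -(-420)*(-3) = -420*3 = -1260)
(-62263 + J)/(-98329 + C(-694, 650)) = (-62263 - 1260)/(-98329 + 360) = -63523/(-97969) = -63523*(-1/97969) = 63523/97969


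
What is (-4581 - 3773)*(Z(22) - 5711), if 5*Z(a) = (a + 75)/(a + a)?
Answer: 5247661171/110 ≈ 4.7706e+7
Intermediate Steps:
Z(a) = (75 + a)/(10*a) (Z(a) = ((a + 75)/(a + a))/5 = ((75 + a)/((2*a)))/5 = ((75 + a)*(1/(2*a)))/5 = ((75 + a)/(2*a))/5 = (75 + a)/(10*a))
(-4581 - 3773)*(Z(22) - 5711) = (-4581 - 3773)*((⅒)*(75 + 22)/22 - 5711) = -8354*((⅒)*(1/22)*97 - 5711) = -8354*(97/220 - 5711) = -8354*(-1256323/220) = 5247661171/110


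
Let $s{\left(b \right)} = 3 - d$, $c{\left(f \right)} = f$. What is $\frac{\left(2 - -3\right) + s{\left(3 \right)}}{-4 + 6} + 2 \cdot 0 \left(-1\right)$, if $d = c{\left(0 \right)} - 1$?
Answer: $\frac{9}{2} \approx 4.5$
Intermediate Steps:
$d = -1$ ($d = 0 - 1 = -1$)
$s{\left(b \right)} = 4$ ($s{\left(b \right)} = 3 - -1 = 3 + 1 = 4$)
$\frac{\left(2 - -3\right) + s{\left(3 \right)}}{-4 + 6} + 2 \cdot 0 \left(-1\right) = \frac{\left(2 - -3\right) + 4}{-4 + 6} + 2 \cdot 0 \left(-1\right) = \frac{\left(2 + 3\right) + 4}{2} + 0 \left(-1\right) = \left(5 + 4\right) \frac{1}{2} + 0 = 9 \cdot \frac{1}{2} + 0 = \frac{9}{2} + 0 = \frac{9}{2}$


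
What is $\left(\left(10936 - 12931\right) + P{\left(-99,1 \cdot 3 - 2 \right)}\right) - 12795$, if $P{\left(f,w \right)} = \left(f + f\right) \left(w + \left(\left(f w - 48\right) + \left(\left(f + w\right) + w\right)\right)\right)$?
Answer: $33324$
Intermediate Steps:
$P{\left(f,w \right)} = 2 f \left(-48 + f + 3 w + f w\right)$ ($P{\left(f,w \right)} = 2 f \left(w + \left(\left(-48 + f w\right) + \left(f + 2 w\right)\right)\right) = 2 f \left(w + \left(-48 + f + 2 w + f w\right)\right) = 2 f \left(-48 + f + 3 w + f w\right)$)
$\left(\left(10936 - 12931\right) + P{\left(-99,1 \cdot 3 - 2 \right)}\right) - 12795 = \left(\left(10936 - 12931\right) + 2 \left(-99\right) \left(-48 - 99 + 3 \left(1 \cdot 3 - 2\right) - 99 \left(1 \cdot 3 - 2\right)\right)\right) - 12795 = \left(\left(10936 - 12931\right) + 2 \left(-99\right) \left(-48 - 99 + 3 \left(3 - 2\right) - 99 \left(3 - 2\right)\right)\right) - 12795 = \left(-1995 + 2 \left(-99\right) \left(-48 - 99 + 3 \cdot 1 - 99\right)\right) - 12795 = \left(-1995 + 2 \left(-99\right) \left(-48 - 99 + 3 - 99\right)\right) - 12795 = \left(-1995 + 2 \left(-99\right) \left(-243\right)\right) - 12795 = \left(-1995 + 48114\right) - 12795 = 46119 - 12795 = 33324$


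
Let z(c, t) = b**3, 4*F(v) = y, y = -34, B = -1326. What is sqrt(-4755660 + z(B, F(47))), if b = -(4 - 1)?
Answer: I*sqrt(4755687) ≈ 2180.8*I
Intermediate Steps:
b = -3 (b = -1*3 = -3)
F(v) = -17/2 (F(v) = (1/4)*(-34) = -17/2)
z(c, t) = -27 (z(c, t) = (-3)**3 = -27)
sqrt(-4755660 + z(B, F(47))) = sqrt(-4755660 - 27) = sqrt(-4755687) = I*sqrt(4755687)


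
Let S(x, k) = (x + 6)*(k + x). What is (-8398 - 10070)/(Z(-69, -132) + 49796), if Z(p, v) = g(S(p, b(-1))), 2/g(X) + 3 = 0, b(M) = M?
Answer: -27702/74693 ≈ -0.37088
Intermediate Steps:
S(x, k) = (6 + x)*(k + x)
g(X) = -⅔ (g(X) = 2/(-3 + 0) = 2/(-3) = 2*(-⅓) = -⅔)
Z(p, v) = -⅔
(-8398 - 10070)/(Z(-69, -132) + 49796) = (-8398 - 10070)/(-⅔ + 49796) = -18468/149386/3 = -18468*3/149386 = -27702/74693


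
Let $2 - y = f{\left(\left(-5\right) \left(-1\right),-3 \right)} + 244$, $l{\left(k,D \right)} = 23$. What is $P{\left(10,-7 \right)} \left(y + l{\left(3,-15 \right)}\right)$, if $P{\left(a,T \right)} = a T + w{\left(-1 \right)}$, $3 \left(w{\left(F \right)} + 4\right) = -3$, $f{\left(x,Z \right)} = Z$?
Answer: $16200$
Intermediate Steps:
$w{\left(F \right)} = -5$ ($w{\left(F \right)} = -4 + \frac{1}{3} \left(-3\right) = -4 - 1 = -5$)
$y = -239$ ($y = 2 - \left(-3 + 244\right) = 2 - 241 = -239$)
$P{\left(a,T \right)} = -5 + T a$ ($P{\left(a,T \right)} = a T - 5 = T a - 5 = -5 + T a$)
$P{\left(10,-7 \right)} \left(y + l{\left(3,-15 \right)}\right) = \left(-5 - 70\right) \left(-239 + 23\right) = \left(-5 - 70\right) \left(-216\right) = \left(-75\right) \left(-216\right) = 16200$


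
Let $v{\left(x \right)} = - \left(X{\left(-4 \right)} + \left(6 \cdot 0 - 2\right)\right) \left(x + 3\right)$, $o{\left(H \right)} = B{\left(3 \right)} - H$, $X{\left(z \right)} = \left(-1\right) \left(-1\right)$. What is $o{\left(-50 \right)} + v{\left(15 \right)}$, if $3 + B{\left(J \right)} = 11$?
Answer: $76$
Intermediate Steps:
$B{\left(J \right)} = 8$ ($B{\left(J \right)} = -3 + 11 = 8$)
$X{\left(z \right)} = 1$
$o{\left(H \right)} = 8 - H$
$v{\left(x \right)} = 3 + x$ ($v{\left(x \right)} = - \left(1 + \left(6 \cdot 0 - 2\right)\right) \left(x + 3\right) = - \left(1 + \left(0 - 2\right)\right) \left(3 + x\right) = - \left(1 - 2\right) \left(3 + x\right) = - \left(-1\right) \left(3 + x\right) = - (-3 - x) = 3 + x$)
$o{\left(-50 \right)} + v{\left(15 \right)} = \left(8 - -50\right) + \left(3 + 15\right) = \left(8 + 50\right) + 18 = 58 + 18 = 76$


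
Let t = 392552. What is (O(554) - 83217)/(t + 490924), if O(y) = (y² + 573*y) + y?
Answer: 16415/26772 ≈ 0.61314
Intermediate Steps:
O(y) = y² + 574*y
(O(554) - 83217)/(t + 490924) = (554*(574 + 554) - 83217)/(392552 + 490924) = (554*1128 - 83217)/883476 = (624912 - 83217)*(1/883476) = 541695*(1/883476) = 16415/26772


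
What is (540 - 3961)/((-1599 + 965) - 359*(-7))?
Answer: -3421/1879 ≈ -1.8207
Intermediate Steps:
(540 - 3961)/((-1599 + 965) - 359*(-7)) = -3421/(-634 + 2513) = -3421/1879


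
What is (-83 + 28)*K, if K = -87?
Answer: 4785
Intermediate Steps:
(-83 + 28)*K = (-83 + 28)*(-87) = -55*(-87) = 4785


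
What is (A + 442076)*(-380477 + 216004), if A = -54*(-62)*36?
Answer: -92533167692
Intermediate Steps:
A = 120528 (A = 3348*36 = 120528)
(A + 442076)*(-380477 + 216004) = (120528 + 442076)*(-380477 + 216004) = 562604*(-164473) = -92533167692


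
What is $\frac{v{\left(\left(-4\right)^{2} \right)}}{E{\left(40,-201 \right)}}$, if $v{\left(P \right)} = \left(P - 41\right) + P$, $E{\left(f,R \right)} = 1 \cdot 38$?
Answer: $- \frac{9}{38} \approx -0.23684$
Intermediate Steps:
$E{\left(f,R \right)} = 38$
$v{\left(P \right)} = -41 + 2 P$ ($v{\left(P \right)} = \left(-41 + P\right) + P = -41 + 2 P$)
$\frac{v{\left(\left(-4\right)^{2} \right)}}{E{\left(40,-201 \right)}} = \frac{-41 + 2 \left(-4\right)^{2}}{38} = \left(-41 + 2 \cdot 16\right) \frac{1}{38} = \left(-41 + 32\right) \frac{1}{38} = \left(-9\right) \frac{1}{38} = - \frac{9}{38}$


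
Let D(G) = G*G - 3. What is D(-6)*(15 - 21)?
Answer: -198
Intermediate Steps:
D(G) = -3 + G² (D(G) = G² - 3 = -3 + G²)
D(-6)*(15 - 21) = (-3 + (-6)²)*(15 - 21) = (-3 + 36)*(-6) = 33*(-6) = -198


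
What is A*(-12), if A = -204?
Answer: 2448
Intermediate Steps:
A*(-12) = -204*(-12) = 2448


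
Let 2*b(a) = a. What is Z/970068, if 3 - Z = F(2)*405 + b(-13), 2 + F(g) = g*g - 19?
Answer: 13789/1940136 ≈ 0.0071072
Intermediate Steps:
b(a) = a/2
F(g) = -21 + g**2 (F(g) = -2 + (g*g - 19) = -2 + (g**2 - 19) = -2 + (-19 + g**2) = -21 + g**2)
Z = 13789/2 (Z = 3 - ((-21 + 2**2)*405 + (1/2)*(-13)) = 3 - ((-21 + 4)*405 - 13/2) = 3 - (-17*405 - 13/2) = 3 - (-6885 - 13/2) = 3 - 1*(-13783/2) = 3 + 13783/2 = 13789/2 ≈ 6894.5)
Z/970068 = (13789/2)/970068 = (13789/2)*(1/970068) = 13789/1940136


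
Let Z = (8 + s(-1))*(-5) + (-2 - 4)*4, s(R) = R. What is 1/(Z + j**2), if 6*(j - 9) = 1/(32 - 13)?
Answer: 12996/287965 ≈ 0.045130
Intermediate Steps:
j = 1027/114 (j = 9 + 1/(6*(32 - 13)) = 9 + (1/6)/19 = 9 + (1/6)*(1/19) = 9 + 1/114 = 1027/114 ≈ 9.0088)
Z = -59 (Z = (8 - 1)*(-5) + (-2 - 4)*4 = 7*(-5) - 6*4 = -35 - 24 = -59)
1/(Z + j**2) = 1/(-59 + (1027/114)**2) = 1/(-59 + 1054729/12996) = 1/(287965/12996) = 12996/287965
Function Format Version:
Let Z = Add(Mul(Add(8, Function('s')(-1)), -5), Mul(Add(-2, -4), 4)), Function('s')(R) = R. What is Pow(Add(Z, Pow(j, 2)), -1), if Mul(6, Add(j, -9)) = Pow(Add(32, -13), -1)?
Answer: Rational(12996, 287965) ≈ 0.045130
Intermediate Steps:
j = Rational(1027, 114) (j = Add(9, Mul(Rational(1, 6), Pow(Add(32, -13), -1))) = Add(9, Mul(Rational(1, 6), Pow(19, -1))) = Add(9, Mul(Rational(1, 6), Rational(1, 19))) = Add(9, Rational(1, 114)) = Rational(1027, 114) ≈ 9.0088)
Z = -59 (Z = Add(Mul(Add(8, -1), -5), Mul(Add(-2, -4), 4)) = Add(Mul(7, -5), Mul(-6, 4)) = Add(-35, -24) = -59)
Pow(Add(Z, Pow(j, 2)), -1) = Pow(Add(-59, Pow(Rational(1027, 114), 2)), -1) = Pow(Add(-59, Rational(1054729, 12996)), -1) = Pow(Rational(287965, 12996), -1) = Rational(12996, 287965)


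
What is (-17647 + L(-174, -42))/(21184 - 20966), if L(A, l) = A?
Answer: -17821/218 ≈ -81.748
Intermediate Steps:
(-17647 + L(-174, -42))/(21184 - 20966) = (-17647 - 174)/(21184 - 20966) = -17821/218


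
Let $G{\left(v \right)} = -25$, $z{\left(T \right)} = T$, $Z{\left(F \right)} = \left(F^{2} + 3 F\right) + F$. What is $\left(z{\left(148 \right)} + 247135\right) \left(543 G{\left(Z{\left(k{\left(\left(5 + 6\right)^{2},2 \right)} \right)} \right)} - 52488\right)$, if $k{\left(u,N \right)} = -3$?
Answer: $-16336256829$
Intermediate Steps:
$Z{\left(F \right)} = F^{2} + 4 F$
$\left(z{\left(148 \right)} + 247135\right) \left(543 G{\left(Z{\left(k{\left(\left(5 + 6\right)^{2},2 \right)} \right)} \right)} - 52488\right) = \left(148 + 247135\right) \left(543 \left(-25\right) - 52488\right) = 247283 \left(-13575 - 52488\right) = 247283 \left(-66063\right) = -16336256829$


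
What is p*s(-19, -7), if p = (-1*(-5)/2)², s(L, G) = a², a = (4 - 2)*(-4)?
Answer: 400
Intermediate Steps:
a = -8 (a = 2*(-4) = -8)
s(L, G) = 64 (s(L, G) = (-8)² = 64)
p = 25/4 (p = (5*(½))² = (5/2)² = 25/4 ≈ 6.2500)
p*s(-19, -7) = (25/4)*64 = 400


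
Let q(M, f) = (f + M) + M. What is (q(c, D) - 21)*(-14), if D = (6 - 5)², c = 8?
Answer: 56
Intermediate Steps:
D = 1 (D = 1² = 1)
q(M, f) = f + 2*M (q(M, f) = (M + f) + M = f + 2*M)
(q(c, D) - 21)*(-14) = ((1 + 2*8) - 21)*(-14) = ((1 + 16) - 21)*(-14) = (17 - 21)*(-14) = -4*(-14) = 56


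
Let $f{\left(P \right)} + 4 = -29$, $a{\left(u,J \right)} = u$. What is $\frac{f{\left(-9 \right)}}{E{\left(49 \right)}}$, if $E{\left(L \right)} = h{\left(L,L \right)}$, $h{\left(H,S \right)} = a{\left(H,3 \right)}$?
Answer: $- \frac{33}{49} \approx -0.67347$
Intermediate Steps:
$f{\left(P \right)} = -33$ ($f{\left(P \right)} = -4 - 29 = -33$)
$h{\left(H,S \right)} = H$
$E{\left(L \right)} = L$
$\frac{f{\left(-9 \right)}}{E{\left(49 \right)}} = - \frac{33}{49}$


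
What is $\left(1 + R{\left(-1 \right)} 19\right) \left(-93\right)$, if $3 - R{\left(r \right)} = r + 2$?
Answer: $-3627$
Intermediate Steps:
$R{\left(r \right)} = 1 - r$ ($R{\left(r \right)} = 3 - \left(r + 2\right) = 3 - \left(2 + r\right) = 1 - r$)
$\left(1 + R{\left(-1 \right)} 19\right) \left(-93\right) = \left(1 + \left(1 - -1\right) 19\right) \left(-93\right) = \left(1 + \left(1 + 1\right) 19\right) \left(-93\right) = \left(1 + 2 \cdot 19\right) \left(-93\right) = \left(1 + 38\right) \left(-93\right) = 39 \left(-93\right) = -3627$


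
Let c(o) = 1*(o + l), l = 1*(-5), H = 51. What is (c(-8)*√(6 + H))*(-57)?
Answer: 741*√57 ≈ 5594.4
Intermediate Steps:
l = -5
c(o) = -5 + o (c(o) = 1*(o - 5) = 1*(-5 + o) = -5 + o)
(c(-8)*√(6 + H))*(-57) = ((-5 - 8)*√(6 + 51))*(-57) = -13*√57*(-57) = 741*√57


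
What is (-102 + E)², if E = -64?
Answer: 27556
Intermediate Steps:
(-102 + E)² = (-102 - 64)² = (-166)² = 27556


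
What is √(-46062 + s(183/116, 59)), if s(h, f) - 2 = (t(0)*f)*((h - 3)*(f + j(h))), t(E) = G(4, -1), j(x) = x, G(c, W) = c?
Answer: I*√223353685/58 ≈ 257.67*I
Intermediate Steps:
t(E) = 4
s(h, f) = 2 + 4*f*(-3 + h)*(f + h) (s(h, f) = 2 + (4*f)*((h - 3)*(f + h)) = 2 + (4*f)*((-3 + h)*(f + h)) = 2 + 4*f*(-3 + h)*(f + h))
√(-46062 + s(183/116, 59)) = √(-46062 + (2 - 12*59² - 12*59*183/116 + 4*59*(183/116)² + 4*(183/116)*59²)) = √(-46062 + (2 - 12*3481 - 12*59*183*(1/116) + 4*59*(183*(1/116))² + 4*(183*(1/116))*3481)) = √(-46062 + (2 - 41772 - 12*59*183/116 + 4*59*(183/116)² + 4*(183/116)*3481)) = √(-46062 + (2 - 41772 - 32391/29 + 4*59*(33489/13456) + 637023/29)) = √(-46062 + (2 - 41772 - 32391/29 + 1975851/3364 + 637023/29)) = √(-46062 - 68401117/3364) = √(-223353685/3364) = I*√223353685/58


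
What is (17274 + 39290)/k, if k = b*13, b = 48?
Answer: 14141/156 ≈ 90.647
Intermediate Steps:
k = 624 (k = 48*13 = 624)
(17274 + 39290)/k = (17274 + 39290)/624 = 56564*(1/624) = 14141/156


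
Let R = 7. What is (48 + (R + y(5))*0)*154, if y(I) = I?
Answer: 7392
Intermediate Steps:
(48 + (R + y(5))*0)*154 = (48 + (7 + 5)*0)*154 = (48 + 12*0)*154 = (48 + 0)*154 = 48*154 = 7392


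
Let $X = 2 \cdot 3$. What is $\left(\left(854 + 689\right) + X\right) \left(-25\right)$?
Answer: $-38725$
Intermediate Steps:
$X = 6$
$\left(\left(854 + 689\right) + X\right) \left(-25\right) = \left(\left(854 + 689\right) + 6\right) \left(-25\right) = \left(1543 + 6\right) \left(-25\right) = 1549 \left(-25\right) = -38725$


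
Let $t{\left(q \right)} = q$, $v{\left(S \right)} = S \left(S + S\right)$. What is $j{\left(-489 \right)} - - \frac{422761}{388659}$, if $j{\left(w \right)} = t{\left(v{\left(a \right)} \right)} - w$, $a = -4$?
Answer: $\frac{202914100}{388659} \approx 522.09$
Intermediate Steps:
$v{\left(S \right)} = 2 S^{2}$ ($v{\left(S \right)} = S 2 S = 2 S^{2}$)
$j{\left(w \right)} = 32 - w$ ($j{\left(w \right)} = 2 \left(-4\right)^{2} - w = 2 \cdot 16 - w = 32 - w$)
$j{\left(-489 \right)} - - \frac{422761}{388659} = \left(32 - -489\right) - - \frac{422761}{388659} = \left(32 + 489\right) - \left(-422761\right) \frac{1}{388659} = 521 - - \frac{422761}{388659} = 521 + \frac{422761}{388659} = \frac{202914100}{388659}$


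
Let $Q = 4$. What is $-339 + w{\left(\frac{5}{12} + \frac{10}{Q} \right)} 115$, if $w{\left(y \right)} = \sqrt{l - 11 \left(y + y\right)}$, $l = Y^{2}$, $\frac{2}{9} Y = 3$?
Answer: $-339 + \frac{115 \sqrt{4251}}{6} \approx 910.66$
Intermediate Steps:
$Y = \frac{27}{2}$ ($Y = \frac{9}{2} \cdot 3 = \frac{27}{2} \approx 13.5$)
$l = \frac{729}{4}$ ($l = \left(\frac{27}{2}\right)^{2} = \frac{729}{4} \approx 182.25$)
$w{\left(y \right)} = \sqrt{\frac{729}{4} - 22 y}$ ($w{\left(y \right)} = \sqrt{\frac{729}{4} - 11 \left(y + y\right)} = \sqrt{\frac{729}{4} - 11 \cdot 2 y} = \sqrt{\frac{729}{4} - 22 y}$)
$-339 + w{\left(\frac{5}{12} + \frac{10}{Q} \right)} 115 = -339 + \frac{\sqrt{729 - 88 \left(\frac{5}{12} + \frac{10}{4}\right)}}{2} \cdot 115 = -339 + \frac{\sqrt{729 - 88 \left(5 \cdot \frac{1}{12} + 10 \cdot \frac{1}{4}\right)}}{2} \cdot 115 = -339 + \frac{\sqrt{729 - 88 \left(\frac{5}{12} + \frac{5}{2}\right)}}{2} \cdot 115 = -339 + \frac{\sqrt{729 - \frac{770}{3}}}{2} \cdot 115 = -339 + \frac{\sqrt{\frac{1417}{3}}}{2} \cdot 115 = -339 + \frac{\frac{1}{3} \sqrt{4251}}{2} \cdot 115 = -339 + \frac{\sqrt{4251}}{6} \cdot 115 = -339 + \frac{115 \sqrt{4251}}{6}$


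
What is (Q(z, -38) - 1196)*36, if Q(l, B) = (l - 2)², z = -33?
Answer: 1044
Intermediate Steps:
Q(l, B) = (-2 + l)²
(Q(z, -38) - 1196)*36 = ((-2 - 33)² - 1196)*36 = ((-35)² - 1196)*36 = (1225 - 1196)*36 = 29*36 = 1044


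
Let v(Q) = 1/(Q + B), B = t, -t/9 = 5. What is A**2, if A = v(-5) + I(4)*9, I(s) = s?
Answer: 3236401/2500 ≈ 1294.6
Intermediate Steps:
t = -45 (t = -9*5 = -45)
B = -45
v(Q) = 1/(-45 + Q) (v(Q) = 1/(Q - 45) = 1/(-45 + Q))
A = 1799/50 (A = 1/(-45 - 5) + 4*9 = 1/(-50) + 36 = -1/50 + 36 = 1799/50 ≈ 35.980)
A**2 = (1799/50)**2 = 3236401/2500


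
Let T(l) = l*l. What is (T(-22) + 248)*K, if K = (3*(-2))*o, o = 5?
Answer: -21960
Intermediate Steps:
T(l) = l**2
K = -30 (K = (3*(-2))*5 = -6*5 = -30)
(T(-22) + 248)*K = ((-22)**2 + 248)*(-30) = (484 + 248)*(-30) = 732*(-30) = -21960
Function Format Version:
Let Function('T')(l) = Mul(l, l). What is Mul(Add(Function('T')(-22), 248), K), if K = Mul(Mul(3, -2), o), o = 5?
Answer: -21960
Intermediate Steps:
Function('T')(l) = Pow(l, 2)
K = -30 (K = Mul(Mul(3, -2), 5) = Mul(-6, 5) = -30)
Mul(Add(Function('T')(-22), 248), K) = Mul(Add(Pow(-22, 2), 248), -30) = Mul(Add(484, 248), -30) = Mul(732, -30) = -21960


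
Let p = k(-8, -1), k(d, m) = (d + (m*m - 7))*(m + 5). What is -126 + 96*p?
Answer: -5502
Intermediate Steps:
k(d, m) = (5 + m)*(-7 + d + m²) (k(d, m) = (d + (m² - 7))*(5 + m) = (d + (-7 + m²))*(5 + m) = (-7 + d + m²)*(5 + m) = (5 + m)*(-7 + d + m²))
p = -56 (p = -35 + (-1)³ - 7*(-1) + 5*(-8) + 5*(-1)² - 8*(-1) = -35 - 1 + 7 - 40 + 5*1 + 8 = -35 - 1 + 7 - 40 + 5 + 8 = -56)
-126 + 96*p = -126 + 96*(-56) = -126 - 5376 = -5502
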